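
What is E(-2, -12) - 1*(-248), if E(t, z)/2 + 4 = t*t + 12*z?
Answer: -40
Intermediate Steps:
E(t, z) = -8 + 2*t² + 24*z (E(t, z) = -8 + 2*(t*t + 12*z) = -8 + 2*(t² + 12*z) = -8 + (2*t² + 24*z) = -8 + 2*t² + 24*z)
E(-2, -12) - 1*(-248) = (-8 + 2*(-2)² + 24*(-12)) - 1*(-248) = (-8 + 2*4 - 288) + 248 = (-8 + 8 - 288) + 248 = -288 + 248 = -40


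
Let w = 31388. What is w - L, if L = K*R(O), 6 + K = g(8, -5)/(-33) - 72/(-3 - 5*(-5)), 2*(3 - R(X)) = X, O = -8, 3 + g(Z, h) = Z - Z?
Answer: 345975/11 ≈ 31452.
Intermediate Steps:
g(Z, h) = -3 (g(Z, h) = -3 + (Z - Z) = -3 + 0 = -3)
R(X) = 3 - X/2
K = -101/11 (K = -6 + (-3/(-33) - 72/(-3 - 5*(-5))) = -6 + (-3*(-1/33) - 72/(-3 + 25)) = -6 + (1/11 - 72/22) = -6 + (1/11 - 72*1/22) = -6 + (1/11 - 36/11) = -6 - 35/11 = -101/11 ≈ -9.1818)
L = -707/11 (L = -101*(3 - 1/2*(-8))/11 = -101*(3 + 4)/11 = -101/11*7 = -707/11 ≈ -64.273)
w - L = 31388 - 1*(-707/11) = 31388 + 707/11 = 345975/11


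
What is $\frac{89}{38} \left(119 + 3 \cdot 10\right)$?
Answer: $\frac{13261}{38} \approx 348.97$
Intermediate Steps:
$\frac{89}{38} \left(119 + 3 \cdot 10\right) = 89 \cdot \frac{1}{38} \left(119 + 30\right) = \frac{89}{38} \cdot 149 = \frac{13261}{38}$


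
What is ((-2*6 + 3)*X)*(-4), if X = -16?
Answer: -576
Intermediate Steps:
((-2*6 + 3)*X)*(-4) = ((-2*6 + 3)*(-16))*(-4) = ((-12 + 3)*(-16))*(-4) = -9*(-16)*(-4) = 144*(-4) = -576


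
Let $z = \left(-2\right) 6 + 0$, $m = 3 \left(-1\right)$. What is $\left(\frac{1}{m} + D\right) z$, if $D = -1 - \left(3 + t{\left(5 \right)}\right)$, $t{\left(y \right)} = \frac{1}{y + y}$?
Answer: $\frac{266}{5} \approx 53.2$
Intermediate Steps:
$t{\left(y \right)} = \frac{1}{2 y}$
$m = -3$
$z = -12$ ($z = -12 + 0 = -12$)
$D = - \frac{41}{10}$ ($D = -1 - \left(3 + \frac{1}{2 \cdot 5}\right) = -1 - \left(3 + \frac{1}{2} \cdot \frac{1}{5}\right) = -1 - \frac{31}{10} = - \frac{41}{10} \approx -4.1$)
$\left(\frac{1}{m} + D\right) z = \left(\frac{1}{-3} - \frac{41}{10}\right) \left(-12\right) = \left(- \frac{1}{3} - \frac{41}{10}\right) \left(-12\right) = \left(- \frac{133}{30}\right) \left(-12\right) = \frac{266}{5}$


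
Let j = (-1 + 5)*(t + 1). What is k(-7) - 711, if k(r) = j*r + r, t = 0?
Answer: -746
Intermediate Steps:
j = 4 (j = (-1 + 5)*(0 + 1) = 4*1 = 4)
k(r) = 5*r (k(r) = 4*r + r = 5*r)
k(-7) - 711 = 5*(-7) - 711 = -35 - 711 = -746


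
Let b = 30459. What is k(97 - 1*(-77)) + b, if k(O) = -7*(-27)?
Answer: 30648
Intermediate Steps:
k(O) = 189
k(97 - 1*(-77)) + b = 189 + 30459 = 30648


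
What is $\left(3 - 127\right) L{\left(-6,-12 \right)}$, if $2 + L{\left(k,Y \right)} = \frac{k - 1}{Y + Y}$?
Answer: $\frac{1271}{6} \approx 211.83$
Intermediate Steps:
$L{\left(k,Y \right)} = -2 + \frac{-1 + k}{2 Y}$ ($L{\left(k,Y \right)} = -2 + \frac{k - 1}{Y + Y} = -2 + \frac{-1 + k}{2 Y}$)
$\left(3 - 127\right) L{\left(-6,-12 \right)} = \left(3 - 127\right) \frac{-1 - 6 - -48}{2 \left(-12\right)} = - 124 \cdot \frac{1}{2} \left(- \frac{1}{12}\right) \left(-1 - 6 + 48\right) = - 124 \cdot \frac{1}{2} \left(- \frac{1}{12}\right) 41 = \left(-124\right) \left(- \frac{41}{24}\right) = \frac{1271}{6}$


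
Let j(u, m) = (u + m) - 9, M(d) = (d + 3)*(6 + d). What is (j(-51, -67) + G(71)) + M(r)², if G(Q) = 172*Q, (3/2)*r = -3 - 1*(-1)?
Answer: 983785/81 ≈ 12146.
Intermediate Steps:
r = -4/3 (r = 2*(-3 - 1*(-1))/3 = 2*(-3 + 1)/3 = (⅔)*(-2) = -4/3 ≈ -1.3333)
M(d) = (3 + d)*(6 + d)
j(u, m) = -9 + m + u (j(u, m) = (m + u) - 9 = -9 + m + u)
(j(-51, -67) + G(71)) + M(r)² = ((-9 - 67 - 51) + 172*71) + (18 + (-4/3)² + 9*(-4/3))² = (-127 + 12212) + (18 + 16/9 - 12)² = 12085 + (70/9)² = 12085 + 4900/81 = 983785/81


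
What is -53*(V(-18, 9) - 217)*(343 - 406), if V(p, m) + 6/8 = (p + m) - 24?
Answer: -3349017/4 ≈ -8.3725e+5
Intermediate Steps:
V(p, m) = -99/4 + m + p (V(p, m) = -¾ + ((p + m) - 24) = -¾ + ((m + p) - 24) = -¾ + (-24 + m + p) = -99/4 + m + p)
-53*(V(-18, 9) - 217)*(343 - 406) = -53*((-99/4 + 9 - 18) - 217)*(343 - 406) = -53*(-135/4 - 217)*(-63) = -(-53159)*(-63)/4 = -53*63189/4 = -3349017/4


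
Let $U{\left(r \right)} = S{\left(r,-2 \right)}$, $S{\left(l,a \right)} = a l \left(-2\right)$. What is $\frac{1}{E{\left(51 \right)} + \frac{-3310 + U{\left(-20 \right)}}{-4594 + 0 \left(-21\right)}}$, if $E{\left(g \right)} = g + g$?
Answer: $\frac{2297}{235989} \approx 0.0097335$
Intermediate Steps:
$E{\left(g \right)} = 2 g$
$S{\left(l,a \right)} = - 2 a l$
$U{\left(r \right)} = 4 r$ ($U{\left(r \right)} = \left(-2\right) \left(-2\right) r = 4 r$)
$\frac{1}{E{\left(51 \right)} + \frac{-3310 + U{\left(-20 \right)}}{-4594 + 0 \left(-21\right)}} = \frac{1}{2 \cdot 51 + \frac{-3310 + 4 \left(-20\right)}{-4594 + 0 \left(-21\right)}} = \frac{1}{102 + \frac{-3310 - 80}{-4594 + 0}} = \frac{1}{102 - \frac{3390}{-4594}} = \frac{1}{102 - - \frac{1695}{2297}} = \frac{1}{102 + \frac{1695}{2297}} = \frac{1}{\frac{235989}{2297}} = \frac{2297}{235989}$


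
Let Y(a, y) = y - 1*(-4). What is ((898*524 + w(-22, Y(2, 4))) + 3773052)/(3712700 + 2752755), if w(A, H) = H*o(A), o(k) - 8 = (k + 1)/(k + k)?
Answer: 9336078/14224001 ≈ 0.65636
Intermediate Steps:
o(k) = 8 + (1 + k)/(2*k) (o(k) = 8 + (k + 1)/(k + k) = 8 + (1 + k)/((2*k)) = 8 + (1 + k)*(1/(2*k)) = 8 + (1 + k)/(2*k))
Y(a, y) = 4 + y (Y(a, y) = y + 4 = 4 + y)
w(A, H) = H*(1 + 17*A)/(2*A) (w(A, H) = H*((1 + 17*A)/(2*A)) = H*(1 + 17*A)/(2*A))
((898*524 + w(-22, Y(2, 4))) + 3773052)/(3712700 + 2752755) = ((898*524 + (½)*(4 + 4)*(1 + 17*(-22))/(-22)) + 3773052)/(3712700 + 2752755) = ((470552 + (½)*8*(-1/22)*(1 - 374)) + 3773052)/6465455 = ((470552 + (½)*8*(-1/22)*(-373)) + 3773052)*(1/6465455) = ((470552 + 746/11) + 3773052)*(1/6465455) = (5176818/11 + 3773052)*(1/6465455) = (46680390/11)*(1/6465455) = 9336078/14224001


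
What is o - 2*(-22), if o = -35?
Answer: 9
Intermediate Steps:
o - 2*(-22) = -35 - 2*(-22) = -35 + 44 = 9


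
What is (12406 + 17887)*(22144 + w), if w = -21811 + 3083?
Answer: 103480888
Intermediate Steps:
w = -18728
(12406 + 17887)*(22144 + w) = (12406 + 17887)*(22144 - 18728) = 30293*3416 = 103480888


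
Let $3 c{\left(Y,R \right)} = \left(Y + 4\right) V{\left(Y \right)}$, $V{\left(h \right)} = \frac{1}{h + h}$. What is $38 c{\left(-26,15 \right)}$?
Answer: $\frac{209}{39} \approx 5.359$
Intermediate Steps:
$V{\left(h \right)} = \frac{1}{2 h}$
$c{\left(Y,R \right)} = \frac{4 + Y}{6 Y}$ ($c{\left(Y,R \right)} = \frac{\left(Y + 4\right) \frac{1}{2 Y}}{3} = \frac{\left(4 + Y\right) \frac{1}{2 Y}}{3} = \frac{\frac{1}{2} \frac{1}{Y} \left(4 + Y\right)}{3} = \frac{4 + Y}{6 Y}$)
$38 c{\left(-26,15 \right)} = 38 \frac{4 - 26}{6 \left(-26\right)} = 38 \cdot \frac{1}{6} \left(- \frac{1}{26}\right) \left(-22\right) = 38 \cdot \frac{11}{78} = \frac{209}{39}$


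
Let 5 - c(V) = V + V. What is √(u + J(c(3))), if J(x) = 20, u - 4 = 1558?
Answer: √1582 ≈ 39.774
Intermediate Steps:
u = 1562 (u = 4 + 1558 = 1562)
c(V) = 5 - 2*V (c(V) = 5 - (V + V) = 5 - 2*V)
√(u + J(c(3))) = √(1562 + 20) = √1582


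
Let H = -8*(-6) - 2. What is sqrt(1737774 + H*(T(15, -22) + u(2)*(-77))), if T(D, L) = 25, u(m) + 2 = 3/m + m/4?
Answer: 2*sqrt(434731) ≈ 1318.7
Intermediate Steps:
u(m) = -2 + 3/m + m/4 (u(m) = -2 + (3/m + m/4) = -2 + 3/m + m/4)
H = 46 (H = 48 - 2 = 46)
sqrt(1737774 + H*(T(15, -22) + u(2)*(-77))) = sqrt(1737774 + 46*(25 + (-2 + 3/2 + (1/4)*2)*(-77))) = sqrt(1737774 + 46*(25 + (-2 + 3*(1/2) + 1/2)*(-77))) = sqrt(1737774 + 46*(25 + (-2 + 3/2 + 1/2)*(-77))) = sqrt(1737774 + 46*(25 + 0*(-77))) = sqrt(1737774 + 46*(25 + 0)) = sqrt(1737774 + 46*25) = sqrt(1737774 + 1150) = sqrt(1738924) = 2*sqrt(434731)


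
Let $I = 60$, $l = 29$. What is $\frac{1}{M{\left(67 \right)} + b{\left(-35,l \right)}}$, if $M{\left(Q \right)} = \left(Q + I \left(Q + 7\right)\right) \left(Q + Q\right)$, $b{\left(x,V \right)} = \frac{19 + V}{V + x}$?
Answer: $\frac{1}{603930} \approx 1.6558 \cdot 10^{-6}$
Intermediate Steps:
$b{\left(x,V \right)} = \frac{19 + V}{V + x}$
$M{\left(Q \right)} = 2 Q \left(420 + 61 Q\right)$ ($M{\left(Q \right)} = \left(Q + 60 \left(Q + 7\right)\right) \left(Q + Q\right) = \left(Q + 60 \left(7 + Q\right)\right) 2 Q = \left(Q + \left(420 + 60 Q\right)\right) 2 Q = \left(420 + 61 Q\right) 2 Q = 2 Q \left(420 + 61 Q\right)$)
$\frac{1}{M{\left(67 \right)} + b{\left(-35,l \right)}} = \frac{1}{2 \cdot 67 \left(420 + 61 \cdot 67\right) + \frac{19 + 29}{29 - 35}} = \frac{1}{2 \cdot 67 \left(420 + 4087\right) + \frac{1}{-6} \cdot 48} = \frac{1}{2 \cdot 67 \cdot 4507 - 8} = \frac{1}{603938 - 8} = \frac{1}{603930}$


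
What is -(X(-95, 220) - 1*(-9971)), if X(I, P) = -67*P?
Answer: 4769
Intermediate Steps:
-(X(-95, 220) - 1*(-9971)) = -(-67*220 - 1*(-9971)) = -(-14740 + 9971) = -1*(-4769) = 4769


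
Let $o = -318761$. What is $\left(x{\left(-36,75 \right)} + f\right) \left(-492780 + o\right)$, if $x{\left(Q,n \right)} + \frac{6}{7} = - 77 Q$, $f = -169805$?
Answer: $\frac{948883764217}{7} \approx 1.3555 \cdot 10^{11}$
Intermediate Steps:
$x{\left(Q,n \right)} = - \frac{6}{7} - 77 Q$
$\left(x{\left(-36,75 \right)} + f\right) \left(-492780 + o\right) = \left(\left(- \frac{6}{7} - -2772\right) - 169805\right) \left(-492780 - 318761\right) = \left(\left(- \frac{6}{7} + 2772\right) - 169805\right) \left(-811541\right) = \left(\frac{19398}{7} - 169805\right) \left(-811541\right) = \left(- \frac{1169237}{7}\right) \left(-811541\right) = \frac{948883764217}{7}$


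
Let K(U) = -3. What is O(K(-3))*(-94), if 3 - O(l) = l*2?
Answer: -846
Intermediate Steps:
O(l) = 3 - 2*l (O(l) = 3 - l*2 = 3 - 2*l)
O(K(-3))*(-94) = (3 - 2*(-3))*(-94) = (3 + 6)*(-94) = 9*(-94) = -846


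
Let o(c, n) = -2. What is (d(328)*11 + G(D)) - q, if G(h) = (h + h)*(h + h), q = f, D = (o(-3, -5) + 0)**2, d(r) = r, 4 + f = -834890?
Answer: 838566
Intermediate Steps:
f = -834894 (f = -4 - 834890 = -834894)
D = 4 (D = (-2 + 0)**2 = (-2)**2 = 4)
q = -834894
G(h) = 4*h**2 (G(h) = (2*h)*(2*h) = 4*h**2)
(d(328)*11 + G(D)) - q = (328*11 + 4*4**2) - 1*(-834894) = (3608 + 4*16) + 834894 = (3608 + 64) + 834894 = 3672 + 834894 = 838566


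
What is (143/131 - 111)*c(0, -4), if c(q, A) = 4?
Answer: -57592/131 ≈ -439.63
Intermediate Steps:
(143/131 - 111)*c(0, -4) = (143/131 - 111)*4 = -14398/131*4 = -57592/131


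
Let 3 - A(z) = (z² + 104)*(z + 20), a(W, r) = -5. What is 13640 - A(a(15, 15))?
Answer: 15572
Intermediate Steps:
A(z) = 3 - (20 + z)*(104 + z²) (A(z) = 3 - (z² + 104)*(z + 20) = 3 - (104 + z²)*(20 + z) = 3 - (20 + z)*(104 + z²))
13640 - A(a(15, 15)) = 13640 - (-2077 - 1*(-5)³ - 104*(-5) - 20*(-5)²) = 13640 - (-2077 - 1*(-125) + 520 - 20*25) = 13640 - (-2077 + 125 + 520 - 500) = 13640 - 1*(-1932) = 13640 + 1932 = 15572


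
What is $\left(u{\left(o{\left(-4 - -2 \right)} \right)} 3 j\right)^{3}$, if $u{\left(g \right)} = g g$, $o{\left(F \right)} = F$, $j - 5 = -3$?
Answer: $13824$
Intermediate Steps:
$j = 2$ ($j = 5 - 3 = 2$)
$u{\left(g \right)} = g^{2}$
$\left(u{\left(o{\left(-4 - -2 \right)} \right)} 3 j\right)^{3} = \left(\left(-4 - -2\right)^{2} \cdot 3 \cdot 2\right)^{3} = \left(\left(-4 + 2\right)^{2} \cdot 3 \cdot 2\right)^{3} = \left(\left(-2\right)^{2} \cdot 3 \cdot 2\right)^{3} = \left(4 \cdot 3 \cdot 2\right)^{3} = \left(12 \cdot 2\right)^{3} = 24^{3} = 13824$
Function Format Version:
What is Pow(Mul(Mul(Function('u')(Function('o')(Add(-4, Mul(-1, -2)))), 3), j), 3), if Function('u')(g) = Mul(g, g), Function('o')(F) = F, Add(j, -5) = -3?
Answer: 13824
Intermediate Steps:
j = 2 (j = Add(5, -3) = 2)
Function('u')(g) = Pow(g, 2)
Pow(Mul(Mul(Function('u')(Function('o')(Add(-4, Mul(-1, -2)))), 3), j), 3) = Pow(Mul(Mul(Pow(Add(-4, Mul(-1, -2)), 2), 3), 2), 3) = Pow(Mul(Mul(Pow(Add(-4, 2), 2), 3), 2), 3) = Pow(Mul(Mul(Pow(-2, 2), 3), 2), 3) = Pow(Mul(Mul(4, 3), 2), 3) = Pow(Mul(12, 2), 3) = Pow(24, 3) = 13824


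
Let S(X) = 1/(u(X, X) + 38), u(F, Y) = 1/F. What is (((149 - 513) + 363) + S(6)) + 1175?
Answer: 268852/229 ≈ 1174.0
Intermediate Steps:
S(X) = 1/(38 + 1/X) (S(X) = 1/(1/X + 38) = 1/(38 + 1/X))
(((149 - 513) + 363) + S(6)) + 1175 = (((149 - 513) + 363) + 6/(1 + 38*6)) + 1175 = ((-364 + 363) + 6/(1 + 228)) + 1175 = (-1 + 6/229) + 1175 = -223/229 + 1175 = 268852/229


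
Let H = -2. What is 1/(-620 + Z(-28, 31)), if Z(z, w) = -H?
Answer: -1/618 ≈ -0.0016181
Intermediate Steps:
Z(z, w) = 2 (Z(z, w) = -1*(-2) = 2)
1/(-620 + Z(-28, 31)) = 1/(-620 + 2) = 1/(-618) = -1/618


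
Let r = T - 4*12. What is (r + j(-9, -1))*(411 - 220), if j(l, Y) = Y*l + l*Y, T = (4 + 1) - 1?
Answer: -4966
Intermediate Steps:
T = 4 (T = 5 - 1 = 4)
j(l, Y) = 2*Y*l (j(l, Y) = Y*l + Y*l = 2*Y*l)
r = -44 (r = 4 - 4*12 = 4 - 48 = -44)
(r + j(-9, -1))*(411 - 220) = (-44 + 2*(-1)*(-9))*(411 - 220) = (-44 + 18)*191 = -26*191 = -4966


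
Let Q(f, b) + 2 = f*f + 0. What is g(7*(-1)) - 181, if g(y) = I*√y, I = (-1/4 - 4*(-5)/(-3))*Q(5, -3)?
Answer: -181 - 1909*I*√7/12 ≈ -181.0 - 420.9*I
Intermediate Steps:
Q(f, b) = -2 + f² (Q(f, b) = -2 + (f*f + 0) = -2 + (f² + 0) = -2 + f²)
I = -1909/12 (I = (-1/4 - 4*(-5)/(-3))*(-2 + 5²) = (-1*¼ + 20*(-⅓))*(-2 + 25) = (-¼ - 20/3)*23 = -83/12*23 = -1909/12 ≈ -159.08)
g(y) = -1909*√y/12
g(7*(-1)) - 181 = -1909*I*√7/12 - 181 = -181 - 1909*I*√7/12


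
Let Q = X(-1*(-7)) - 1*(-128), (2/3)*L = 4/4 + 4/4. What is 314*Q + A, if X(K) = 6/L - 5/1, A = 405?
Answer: 39655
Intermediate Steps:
L = 3 (L = 3*(4/4 + 4/4)/2 = 3*(4*(¼) + 4*(¼))/2 = 3*(1 + 1)/2 = (3/2)*2 = 3)
X(K) = -3 (X(K) = 6/3 - 5/1 = 6*(⅓) - 5*1 = 2 - 5 = -3)
Q = 125 (Q = -3 - 1*(-128) = -3 + 128 = 125)
314*Q + A = 314*125 + 405 = 39250 + 405 = 39655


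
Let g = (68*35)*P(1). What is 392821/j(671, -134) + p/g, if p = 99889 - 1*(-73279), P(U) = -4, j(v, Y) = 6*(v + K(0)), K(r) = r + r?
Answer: 17286827/217770 ≈ 79.381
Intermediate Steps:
K(r) = 2*r
j(v, Y) = 6*v (j(v, Y) = 6*(v + 2*0) = 6*(v + 0) = 6*v)
p = 173168 (p = 99889 + 73279 = 173168)
g = -9520 (g = (68*35)*(-4) = 2380*(-4) = -9520)
392821/j(671, -134) + p/g = 392821/((6*671)) + 173168/(-9520) = 392821/4026 + 173168*(-1/9520) = 392821*(1/4026) - 10823/595 = 35711/366 - 10823/595 = 17286827/217770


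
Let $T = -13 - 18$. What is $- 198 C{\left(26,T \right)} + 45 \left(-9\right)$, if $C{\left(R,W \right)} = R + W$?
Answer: $585$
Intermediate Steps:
$T = -31$ ($T = -13 - 18 = -31$)
$- 198 C{\left(26,T \right)} + 45 \left(-9\right) = - 198 \left(26 - 31\right) + 45 \left(-9\right) = \left(-198\right) \left(-5\right) - 405 = 990 - 405 = 585$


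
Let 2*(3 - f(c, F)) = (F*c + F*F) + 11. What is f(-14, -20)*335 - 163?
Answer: -229801/2 ≈ -1.1490e+5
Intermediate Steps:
f(c, F) = -5/2 - F²/2 - F*c/2 (f(c, F) = 3 - ((F*c + F*F) + 11)/2 = 3 - ((F*c + F²) + 11)/2 = 3 - ((F² + F*c) + 11)/2 = 3 - (11 + F² + F*c)/2 = 3 + (-11/2 - F²/2 - F*c/2) = -5/2 - F²/2 - F*c/2)
f(-14, -20)*335 - 163 = (-5/2 - ½*(-20)² - ½*(-20)*(-14))*335 - 163 = (-5/2 - ½*400 - 140)*335 - 163 = (-5/2 - 200 - 140)*335 - 163 = -685/2*335 - 163 = -229475/2 - 163 = -229801/2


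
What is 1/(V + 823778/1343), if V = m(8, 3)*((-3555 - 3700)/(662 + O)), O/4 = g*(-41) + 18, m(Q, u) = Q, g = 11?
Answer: 143701/95939018 ≈ 0.0014978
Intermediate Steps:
O = -1732 (O = 4*(11*(-41) + 18) = 4*(-451 + 18) = 4*(-433) = -1732)
V = 5804/107 (V = 8*((-3555 - 3700)/(662 - 1732)) = 8*(-7255/(-1070)) = 8*(-7255*(-1/1070)) = 8*(1451/214) = 5804/107 ≈ 54.243)
1/(V + 823778/1343) = 1/(5804/107 + 823778/1343) = 1/(95939018/143701) = 143701/95939018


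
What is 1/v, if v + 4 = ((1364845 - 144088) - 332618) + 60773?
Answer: 1/948908 ≈ 1.0538e-6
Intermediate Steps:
v = 948908 (v = -4 + (((1364845 - 144088) - 332618) + 60773) = -4 + ((1220757 - 332618) + 60773) = -4 + (888139 + 60773) = -4 + 948912 = 948908)
1/v = 1/948908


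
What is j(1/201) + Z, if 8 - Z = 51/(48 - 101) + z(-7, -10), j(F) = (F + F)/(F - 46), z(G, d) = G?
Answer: 7821164/489985 ≈ 15.962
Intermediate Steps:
j(F) = 2*F/(-46 + F) (j(F) = (2*F)/(-46 + F) = 2*F/(-46 + F))
Z = 846/53 (Z = 8 - (51/(48 - 101) - 7) = 8 - (51/(-53) - 7) = 8 - (51*(-1/53) - 7) = 8 - (-51/53 - 7) = 8 - 1*(-422/53) = 8 + 422/53 = 846/53 ≈ 15.962)
j(1/201) + Z = 2*(1/201)/(-46 + 1/201) + 846/53 = 2*(1/201)/(-9245/201) + 846/53 = 2*(1/201)*(-201/9245) + 846/53 = -2/9245 + 846/53 = 7821164/489985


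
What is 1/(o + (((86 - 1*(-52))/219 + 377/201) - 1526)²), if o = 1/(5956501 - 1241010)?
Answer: 1015230731027139/2356385757997640680180 ≈ 4.3084e-7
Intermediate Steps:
o = 1/4715491 ≈ 2.1207e-7
1/(o + (((86 - 1*(-52))/219 + 377/201) - 1526)²) = 1/(1/4715491 + (((86 - 1*(-52))/219 + 377/201) - 1526)²) = 1/(1/4715491 + (((86 + 52)*(1/219) + 377*(1/201)) - 1526)²) = 1/(1/4715491 + ((138*(1/219) + 377/201) - 1526)²) = 1/(1/4715491 + ((46/73 + 377/201) - 1526)²) = 1/(1/4715491 + (36767/14673 - 1526)²) = 1/(1/4715491 + (-22354231/14673)²) = 1/(1/4715491 + 499711643601361/215296929) = 1/(2356385757997640680180/1015230731027139) = 1015230731027139/2356385757997640680180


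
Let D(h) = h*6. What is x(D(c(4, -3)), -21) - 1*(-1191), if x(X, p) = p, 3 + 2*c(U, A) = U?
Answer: 1170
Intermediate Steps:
c(U, A) = -3/2 + U/2
D(h) = 6*h
x(D(c(4, -3)), -21) - 1*(-1191) = -21 - 1*(-1191) = -21 + 1191 = 1170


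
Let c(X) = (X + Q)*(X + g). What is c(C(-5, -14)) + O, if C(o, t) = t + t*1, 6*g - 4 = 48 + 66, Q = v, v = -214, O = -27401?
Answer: -76153/3 ≈ -25384.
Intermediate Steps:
Q = -214
g = 59/3 (g = 2/3 + (48 + 66)/6 = 2/3 + (1/6)*114 = 2/3 + 19 = 59/3 ≈ 19.667)
C(o, t) = 2*t (C(o, t) = t + t = 2*t)
c(X) = (-214 + X)*(59/3 + X) (c(X) = (X - 214)*(X + 59/3) = (-214 + X)*(59/3 + X))
c(C(-5, -14)) + O = (-12626/3 + (2*(-14))**2 - 1166*(-14)/3) - 27401 = (-12626/3 + (-28)**2 - 583/3*(-28)) - 27401 = (-12626/3 + 784 + 16324/3) - 27401 = 6050/3 - 27401 = -76153/3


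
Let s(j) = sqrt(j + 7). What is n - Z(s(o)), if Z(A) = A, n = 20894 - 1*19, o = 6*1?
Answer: 20875 - sqrt(13) ≈ 20871.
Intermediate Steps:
o = 6
n = 20875 (n = 20894 - 19 = 20875)
s(j) = sqrt(7 + j)
n - Z(s(o)) = 20875 - sqrt(7 + 6) = 20875 - sqrt(13)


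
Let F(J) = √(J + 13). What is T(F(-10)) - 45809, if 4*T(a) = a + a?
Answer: -45809 + √3/2 ≈ -45808.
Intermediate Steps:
F(J) = √(13 + J)
T(a) = a/2 (T(a) = (a + a)/4 = (2*a)/4 = a/2)
T(F(-10)) - 45809 = √(13 - 10)/2 - 45809 = √3/2 - 45809 = -45809 + √3/2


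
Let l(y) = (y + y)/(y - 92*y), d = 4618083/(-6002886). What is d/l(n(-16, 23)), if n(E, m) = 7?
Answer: 140081851/4001924 ≈ 35.004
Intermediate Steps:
d = -1539361/2000962 (d = 4618083*(-1/6002886) = -1539361/2000962 ≈ -0.76931)
l(y) = -2/91 (l(y) = (2*y)/((-91*y)) = (2*y)*(-1/(91*y)) = -2/91)
d/l(n(-16, 23)) = -1539361/(2000962*(-2/91)) = -1539361/2000962*(-91/2) = 140081851/4001924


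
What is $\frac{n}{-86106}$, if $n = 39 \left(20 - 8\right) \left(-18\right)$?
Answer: $\frac{1404}{14351} \approx 0.097833$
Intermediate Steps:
$n = -8424$ ($n = 39 \cdot 12 \left(-18\right) = 468 \left(-18\right) = -8424$)
$\frac{n}{-86106} = - \frac{8424}{-86106} = \left(-8424\right) \left(- \frac{1}{86106}\right) = \frac{1404}{14351}$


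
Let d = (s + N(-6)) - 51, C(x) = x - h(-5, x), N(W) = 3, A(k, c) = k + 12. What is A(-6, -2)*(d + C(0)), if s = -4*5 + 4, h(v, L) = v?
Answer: -354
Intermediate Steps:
A(k, c) = 12 + k
C(x) = 5 + x (C(x) = x - 1*(-5) = x + 5 = 5 + x)
s = -16 (s = -20 + 4 = -16)
d = -64 (d = (-16 + 3) - 51 = -13 - 51 = -64)
A(-6, -2)*(d + C(0)) = (12 - 6)*(-64 + (5 + 0)) = 6*(-64 + 5) = 6*(-59) = -354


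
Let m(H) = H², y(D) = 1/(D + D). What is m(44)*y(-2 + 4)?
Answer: 484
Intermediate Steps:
y(D) = 1/(2*D)
m(44)*y(-2 + 4) = 44²*(1/(2*(-2 + 4))) = 1936*((½)/2) = 1936*((½)*(½)) = 1936*(¼) = 484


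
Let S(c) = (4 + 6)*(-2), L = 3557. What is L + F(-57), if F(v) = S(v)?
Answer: 3537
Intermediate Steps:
S(c) = -20 (S(c) = 10*(-2) = -20)
F(v) = -20
L + F(-57) = 3557 - 20 = 3537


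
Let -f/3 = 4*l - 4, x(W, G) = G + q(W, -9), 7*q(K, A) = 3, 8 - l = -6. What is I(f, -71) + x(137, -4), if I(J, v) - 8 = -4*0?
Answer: 31/7 ≈ 4.4286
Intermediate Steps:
l = 14 (l = 8 - 1*(-6) = 8 + 6 = 14)
q(K, A) = 3/7 (q(K, A) = (⅐)*3 = 3/7)
x(W, G) = 3/7 + G (x(W, G) = G + 3/7 = 3/7 + G)
f = -156 (f = -3*(4*14 - 4) = -3*(56 - 4) = -3*52 = -156)
I(J, v) = 8 (I(J, v) = 8 - 4*0 = 8 + 0 = 8)
I(f, -71) + x(137, -4) = 8 + (3/7 - 4) = 8 - 25/7 = 31/7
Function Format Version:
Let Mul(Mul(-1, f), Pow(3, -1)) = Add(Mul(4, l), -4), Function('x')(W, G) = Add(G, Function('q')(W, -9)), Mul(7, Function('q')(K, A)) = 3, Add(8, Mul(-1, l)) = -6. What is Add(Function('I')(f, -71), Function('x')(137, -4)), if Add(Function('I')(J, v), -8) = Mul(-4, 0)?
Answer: Rational(31, 7) ≈ 4.4286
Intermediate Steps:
l = 14 (l = Add(8, Mul(-1, -6)) = Add(8, 6) = 14)
Function('q')(K, A) = Rational(3, 7) (Function('q')(K, A) = Mul(Rational(1, 7), 3) = Rational(3, 7))
Function('x')(W, G) = Add(Rational(3, 7), G) (Function('x')(W, G) = Add(G, Rational(3, 7)) = Add(Rational(3, 7), G))
f = -156 (f = Mul(-3, Add(Mul(4, 14), -4)) = Mul(-3, Add(56, -4)) = Mul(-3, 52) = -156)
Function('I')(J, v) = 8 (Function('I')(J, v) = Add(8, Mul(-4, 0)) = Add(8, 0) = 8)
Add(Function('I')(f, -71), Function('x')(137, -4)) = Add(8, Add(Rational(3, 7), -4)) = Add(8, Rational(-25, 7)) = Rational(31, 7)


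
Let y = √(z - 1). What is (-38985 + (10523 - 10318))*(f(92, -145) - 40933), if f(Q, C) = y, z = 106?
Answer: 1587381740 - 38780*√105 ≈ 1.5870e+9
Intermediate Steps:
y = √105 (y = √(106 - 1) = √105 ≈ 10.247)
f(Q, C) = √105
(-38985 + (10523 - 10318))*(f(92, -145) - 40933) = (-38985 + (10523 - 10318))*(√105 - 40933) = (-38985 + 205)*(-40933 + √105) = -38780*(-40933 + √105) = 1587381740 - 38780*√105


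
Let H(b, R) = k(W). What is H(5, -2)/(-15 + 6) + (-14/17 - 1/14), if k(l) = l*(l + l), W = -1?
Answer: -2393/2142 ≈ -1.1172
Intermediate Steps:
k(l) = 2*l² (k(l) = l*(2*l) = 2*l²)
H(b, R) = 2 (H(b, R) = 2*(-1)² = 2*1 = 2)
H(5, -2)/(-15 + 6) + (-14/17 - 1/14) = 2/(-15 + 6) + (-14/17 - 1/14) = 2/(-9) + (-14*1/17 - 1*1/14) = -⅑*2 + (-14/17 - 1/14) = -2/9 - 213/238 = -2393/2142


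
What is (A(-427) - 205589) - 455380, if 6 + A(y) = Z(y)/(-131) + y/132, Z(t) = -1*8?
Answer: -11429634581/17292 ≈ -6.6098e+5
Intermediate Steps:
Z(t) = -8
A(y) = -778/131 + y/132 (A(y) = -6 + (-8/(-131) + y/132) = -6 + (-8*(-1/131) + y*(1/132)) = -6 + (8/131 + y/132) = -778/131 + y/132)
(A(-427) - 205589) - 455380 = ((-778/131 + (1/132)*(-427)) - 205589) - 455380 = ((-778/131 - 427/132) - 205589) - 455380 = (-158633/17292 - 205589) - 455380 = -3555203621/17292 - 455380 = -11429634581/17292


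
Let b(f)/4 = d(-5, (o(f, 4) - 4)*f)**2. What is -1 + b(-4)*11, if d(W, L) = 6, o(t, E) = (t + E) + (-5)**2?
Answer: 1583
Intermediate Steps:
o(t, E) = 25 + E + t (o(t, E) = (E + t) + 25 = 25 + E + t)
b(f) = 144 (b(f) = 4*6**2 = 4*36 = 144)
-1 + b(-4)*11 = -1 + 144*11 = -1 + 1584 = 1583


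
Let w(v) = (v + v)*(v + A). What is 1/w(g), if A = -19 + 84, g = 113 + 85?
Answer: 1/104148 ≈ 9.6017e-6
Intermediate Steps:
g = 198
A = 65
w(v) = 2*v*(65 + v) (w(v) = (v + v)*(v + 65) = (2*v)*(65 + v) = 2*v*(65 + v))
1/w(g) = 1/(2*198*(65 + 198)) = 1/(2*198*263) = 1/104148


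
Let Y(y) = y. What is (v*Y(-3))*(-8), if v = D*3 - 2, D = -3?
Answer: -264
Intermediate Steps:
v = -11 (v = -3*3 - 2 = -9 - 2 = -11)
(v*Y(-3))*(-8) = -11*(-3)*(-8) = 33*(-8) = -264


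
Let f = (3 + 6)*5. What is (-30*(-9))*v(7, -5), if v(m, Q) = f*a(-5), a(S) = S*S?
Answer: 303750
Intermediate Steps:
a(S) = S**2
f = 45 (f = 9*5 = 45)
v(m, Q) = 1125 (v(m, Q) = 45*(-5)**2 = 45*25 = 1125)
(-30*(-9))*v(7, -5) = -30*(-9)*1125 = 270*1125 = 303750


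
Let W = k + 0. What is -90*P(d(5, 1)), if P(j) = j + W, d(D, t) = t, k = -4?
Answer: 270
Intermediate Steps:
W = -4 (W = -4 + 0 = -4)
P(j) = -4 + j (P(j) = j - 4 = -4 + j)
-90*P(d(5, 1)) = -90*(-4 + 1) = -90*(-3) = 270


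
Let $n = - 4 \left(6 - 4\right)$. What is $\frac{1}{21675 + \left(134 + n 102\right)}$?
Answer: $\frac{1}{20993} \approx 4.7635 \cdot 10^{-5}$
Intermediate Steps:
$n = -8$ ($n = \left(-4\right) 2 = -8$)
$\frac{1}{21675 + \left(134 + n 102\right)} = \frac{1}{21675 + \left(134 - 816\right)} = \frac{1}{21675 - 682} = \frac{1}{20993}$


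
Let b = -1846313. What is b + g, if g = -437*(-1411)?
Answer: -1229706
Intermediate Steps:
g = 616607
b + g = -1846313 + 616607 = -1229706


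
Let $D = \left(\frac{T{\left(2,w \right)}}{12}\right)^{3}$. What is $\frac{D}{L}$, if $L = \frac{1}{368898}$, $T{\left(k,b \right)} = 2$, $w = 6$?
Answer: $\frac{61483}{36} \approx 1707.9$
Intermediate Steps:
$L = \frac{1}{368898} \approx 2.7108 \cdot 10^{-6}$
$D = \frac{1}{216}$ ($D = \left(\frac{1}{12} \cdot 2\right)^{3} = \left(\frac{1}{6}\right)^{3} = \frac{1}{216} \approx 0.0046296$)
$\frac{D}{L} = \frac{\frac{1}{\frac{1}{368898}}}{216} = \frac{1}{216} \cdot 368898 = \frac{61483}{36}$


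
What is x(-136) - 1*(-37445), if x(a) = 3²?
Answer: 37454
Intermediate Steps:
x(a) = 9
x(-136) - 1*(-37445) = 9 - 1*(-37445) = 9 + 37445 = 37454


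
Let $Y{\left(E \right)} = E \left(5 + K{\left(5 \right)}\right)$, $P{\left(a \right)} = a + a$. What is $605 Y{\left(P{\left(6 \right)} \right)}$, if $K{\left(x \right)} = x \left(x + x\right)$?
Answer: $399300$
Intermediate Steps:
$P{\left(a \right)} = 2 a$
$K{\left(x \right)} = 2 x^{2}$ ($K{\left(x \right)} = x 2 x = 2 x^{2}$)
$Y{\left(E \right)} = 55 E$ ($Y{\left(E \right)} = E \left(5 + 2 \cdot 5^{2}\right) = E \left(5 + 2 \cdot 25\right) = E \left(5 + 50\right) = E 55 = 55 E$)
$605 Y{\left(P{\left(6 \right)} \right)} = 605 \cdot 55 \cdot 2 \cdot 6 = 605 \cdot 55 \cdot 12 = 605 \cdot 660 = 399300$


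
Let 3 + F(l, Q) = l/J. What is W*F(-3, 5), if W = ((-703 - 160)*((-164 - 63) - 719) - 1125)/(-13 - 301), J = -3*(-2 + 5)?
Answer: 3261092/471 ≈ 6923.8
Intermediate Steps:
J = -9 (J = -3*3 = -9)
F(l, Q) = -3 - l/9 (F(l, Q) = -3 + l/(-9) = -3 + l*(-⅑) = -3 - l/9)
W = -815273/314 (W = (-863*(-227 - 719) - 1125)/(-314) = (-863*(-946) - 1125)*(-1/314) = (816398 - 1125)*(-1/314) = 815273*(-1/314) = -815273/314 ≈ -2596.4)
W*F(-3, 5) = -815273*(-3 - ⅑*(-3))/314 = -815273*(-3 + ⅓)/314 = -815273/314*(-8/3) = 3261092/471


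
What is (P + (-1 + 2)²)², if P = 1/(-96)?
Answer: 9025/9216 ≈ 0.97927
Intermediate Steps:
P = -1/96 ≈ -0.010417
(P + (-1 + 2)²)² = (-1/96 + (-1 + 2)²)² = (-1/96 + 1²)² = (-1/96 + 1)² = (95/96)² = 9025/9216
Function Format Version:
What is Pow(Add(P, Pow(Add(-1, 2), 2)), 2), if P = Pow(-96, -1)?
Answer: Rational(9025, 9216) ≈ 0.97927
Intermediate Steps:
P = Rational(-1, 96) ≈ -0.010417
Pow(Add(P, Pow(Add(-1, 2), 2)), 2) = Pow(Add(Rational(-1, 96), Pow(Add(-1, 2), 2)), 2) = Pow(Add(Rational(-1, 96), Pow(1, 2)), 2) = Pow(Add(Rational(-1, 96), 1), 2) = Pow(Rational(95, 96), 2) = Rational(9025, 9216)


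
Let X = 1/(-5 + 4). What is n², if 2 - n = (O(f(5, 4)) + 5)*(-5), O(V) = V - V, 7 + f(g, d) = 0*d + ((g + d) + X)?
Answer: 729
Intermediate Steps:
X = -1 (X = 1/(-1) = -1)
f(g, d) = -8 + d + g (f(g, d) = -7 + (0*d + ((g + d) - 1)) = -7 + (0 + ((d + g) - 1)) = -7 + (0 + (-1 + d + g)) = -7 + (-1 + d + g) = -8 + d + g)
O(V) = 0
n = 27 (n = 2 - (0 + 5)*(-5) = 2 - 5*(-5) = 2 - 1*(-25) = 2 + 25 = 27)
n² = 27² = 729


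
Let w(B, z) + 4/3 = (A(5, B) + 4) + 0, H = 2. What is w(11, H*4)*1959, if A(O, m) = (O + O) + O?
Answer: 34609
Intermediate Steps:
A(O, m) = 3*O (A(O, m) = 2*O + O = 3*O)
w(B, z) = 53/3 (w(B, z) = -4/3 + ((3*5 + 4) + 0) = -4/3 + ((15 + 4) + 0) = -4/3 + (19 + 0) = -4/3 + 19 = 53/3)
w(11, H*4)*1959 = (53/3)*1959 = 34609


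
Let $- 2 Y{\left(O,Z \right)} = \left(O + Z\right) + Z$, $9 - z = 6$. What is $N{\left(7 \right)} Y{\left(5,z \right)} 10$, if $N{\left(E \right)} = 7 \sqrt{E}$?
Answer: $- 385 \sqrt{7} \approx -1018.6$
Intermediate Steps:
$z = 3$ ($z = 9 - 6 = 3$)
$Y{\left(O,Z \right)} = - Z - \frac{O}{2}$ ($Y{\left(O,Z \right)} = - \frac{\left(O + Z\right) + Z}{2} = - \frac{O + 2 Z}{2} = - Z - \frac{O}{2}$)
$N{\left(7 \right)} Y{\left(5,z \right)} 10 = 7 \sqrt{7} \left(\left(-1\right) 3 - \frac{5}{2}\right) 10 = 7 \sqrt{7} \left(-3 - \frac{5}{2}\right) 10 = 7 \sqrt{7} \left(- \frac{11}{2}\right) 10 = - \frac{77 \sqrt{7}}{2} \cdot 10 = - 385 \sqrt{7}$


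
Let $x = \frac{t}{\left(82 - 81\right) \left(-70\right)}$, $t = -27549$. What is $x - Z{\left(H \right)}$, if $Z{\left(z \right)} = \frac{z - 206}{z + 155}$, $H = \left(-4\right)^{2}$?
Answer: $\frac{248641}{630} \approx 394.67$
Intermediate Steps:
$H = 16$
$Z{\left(z \right)} = \frac{-206 + z}{155 + z}$
$x = \frac{27549}{70}$ ($x = - \frac{27549}{\left(82 - 81\right) \left(-70\right)} = - \frac{27549}{1 \left(-70\right)} = - \frac{27549}{-70} = \left(-27549\right) \left(- \frac{1}{70}\right) = \frac{27549}{70} \approx 393.56$)
$x - Z{\left(H \right)} = \frac{27549}{70} - \frac{-206 + 16}{155 + 16} = \frac{27549}{70} - \frac{1}{171} \left(-190\right) = \frac{27549}{70} - - \frac{10}{9} = \frac{27549}{70} + \frac{10}{9} = \frac{248641}{630}$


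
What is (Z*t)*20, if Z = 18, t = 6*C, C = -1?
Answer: -2160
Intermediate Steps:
t = -6 (t = 6*(-1) = -6)
(Z*t)*20 = (18*(-6))*20 = -108*20 = -2160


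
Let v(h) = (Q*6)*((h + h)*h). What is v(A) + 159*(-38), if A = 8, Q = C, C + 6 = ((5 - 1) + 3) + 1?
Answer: -4506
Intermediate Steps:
C = 2 (C = -6 + (((5 - 1) + 3) + 1) = -6 + ((4 + 3) + 1) = -6 + (7 + 1) = -6 + 8 = 2)
Q = 2
v(h) = 24*h² (v(h) = (2*6)*((h + h)*h) = 12*((2*h)*h) = 12*(2*h²) = 24*h²)
v(A) + 159*(-38) = 24*8² + 159*(-38) = 24*64 - 6042 = 1536 - 6042 = -4506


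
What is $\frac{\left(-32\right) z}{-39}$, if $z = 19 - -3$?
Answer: $\frac{704}{39} \approx 18.051$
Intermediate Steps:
$z = 22$ ($z = 19 + 3 = 22$)
$\frac{\left(-32\right) z}{-39} = \frac{\left(-32\right) 22}{-39} = \left(-704\right) \left(- \frac{1}{39}\right) = \frac{704}{39}$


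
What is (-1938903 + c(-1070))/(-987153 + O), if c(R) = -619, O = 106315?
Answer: 969761/440419 ≈ 2.2019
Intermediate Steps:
(-1938903 + c(-1070))/(-987153 + O) = (-1938903 - 619)/(-987153 + 106315) = -1939522/(-880838) = -1939522*(-1/880838) = 969761/440419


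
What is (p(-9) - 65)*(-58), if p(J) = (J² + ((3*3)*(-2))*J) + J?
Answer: -9802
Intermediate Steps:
p(J) = J² - 17*J (p(J) = (J² + (9*(-2))*J) + J = (J² - 18*J) + J = J² - 17*J)
(p(-9) - 65)*(-58) = (-9*(-17 - 9) - 65)*(-58) = (-9*(-26) - 65)*(-58) = (234 - 65)*(-58) = 169*(-58) = -9802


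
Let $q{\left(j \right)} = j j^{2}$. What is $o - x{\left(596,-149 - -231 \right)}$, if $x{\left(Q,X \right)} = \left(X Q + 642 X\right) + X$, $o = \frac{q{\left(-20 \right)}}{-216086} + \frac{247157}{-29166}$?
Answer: $- \frac{320180389776275}{3151182138} \approx -1.0161 \cdot 10^{5}$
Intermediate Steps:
$q{\left(j \right)} = j^{3}$
$o = - \frac{26586919751}{3151182138}$ ($o = \frac{\left(-20\right)^{3}}{-216086} + \frac{247157}{-29166} = \left(-8000\right) \left(- \frac{1}{216086}\right) + 247157 \left(- \frac{1}{29166}\right) = \frac{4000}{108043} - \frac{247157}{29166} = - \frac{26586919751}{3151182138} \approx -8.4371$)
$x{\left(Q,X \right)} = 643 X + Q X$ ($x{\left(Q,X \right)} = \left(Q X + 642 X\right) + X = \left(642 X + Q X\right) + X = 643 X + Q X$)
$o - x{\left(596,-149 - -231 \right)} = - \frac{26586919751}{3151182138} - \left(-149 - -231\right) \left(643 + 596\right) = - \frac{26586919751}{3151182138} - \left(-149 + 231\right) 1239 = - \frac{26586919751}{3151182138} - 82 \cdot 1239 = - \frac{26586919751}{3151182138} - 101598 = - \frac{320180389776275}{3151182138}$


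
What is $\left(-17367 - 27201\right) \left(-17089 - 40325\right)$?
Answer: $2558827152$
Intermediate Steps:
$\left(-17367 - 27201\right) \left(-17089 - 40325\right) = \left(-44568\right) \left(-57414\right) = 2558827152$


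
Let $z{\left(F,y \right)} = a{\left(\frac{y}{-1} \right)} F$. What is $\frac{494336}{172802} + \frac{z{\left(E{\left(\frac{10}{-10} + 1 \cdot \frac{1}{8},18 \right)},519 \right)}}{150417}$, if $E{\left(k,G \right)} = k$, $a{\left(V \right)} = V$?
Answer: $\frac{99246682427}{34656477912} \approx 2.8637$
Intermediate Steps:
$z{\left(F,y \right)} = - F y$ ($z{\left(F,y \right)} = \frac{y}{-1} F = y \left(-1\right) F = - y F = - F y$)
$\frac{494336}{172802} + \frac{z{\left(E{\left(\frac{10}{-10} + 1 \cdot \frac{1}{8},18 \right)},519 \right)}}{150417} = \frac{494336}{172802} + \frac{\left(-1\right) \left(\frac{10}{-10} + 1 \cdot \frac{1}{8}\right) 519}{150417} = 494336 \cdot \frac{1}{172802} + \left(-1\right) \left(10 \left(- \frac{1}{10}\right) + 1 \cdot \frac{1}{8}\right) 519 \cdot \frac{1}{150417} = \frac{247168}{86401} + \left(-1\right) \left(-1 + \frac{1}{8}\right) 519 \cdot \frac{1}{150417} = \frac{247168}{86401} + \left(-1\right) \left(- \frac{7}{8}\right) 519 \cdot \frac{1}{150417} = \frac{247168}{86401} + \frac{3633}{8} \cdot \frac{1}{150417} = \frac{247168}{86401} + \frac{1211}{401112} = \frac{99246682427}{34656477912}$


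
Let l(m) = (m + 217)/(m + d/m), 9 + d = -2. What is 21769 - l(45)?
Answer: 21915488/1007 ≈ 21763.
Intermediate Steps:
d = -11 (d = -9 - 2 = -11)
l(m) = (217 + m)/(m - 11/m) (l(m) = (m + 217)/(m - 11/m) = (217 + m)/(m - 11/m))
21769 - l(45) = 21769 - 45*(217 + 45)/(-11 + 45²) = 21769 - 45*262/(-11 + 2025) = 21769 - 45*262/2014 = 21769 - 1*5895/1007 = 21769 - 5895/1007 = 21915488/1007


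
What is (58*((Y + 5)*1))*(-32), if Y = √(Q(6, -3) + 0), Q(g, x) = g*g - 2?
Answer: -9280 - 1856*√34 ≈ -20102.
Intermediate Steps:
Q(g, x) = -2 + g² (Q(g, x) = g² - 2 = -2 + g²)
Y = √34 (Y = √((-2 + 6²) + 0) = √((-2 + 36) + 0) = √(34 + 0) = √34 ≈ 5.8309)
(58*((Y + 5)*1))*(-32) = (58*((√34 + 5)*1))*(-32) = (58*((5 + √34)*1))*(-32) = (58*(5 + √34))*(-32) = (290 + 58*√34)*(-32) = -9280 - 1856*√34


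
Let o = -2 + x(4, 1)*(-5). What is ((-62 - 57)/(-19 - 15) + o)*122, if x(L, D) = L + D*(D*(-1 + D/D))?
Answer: -2257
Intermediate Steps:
x(L, D) = L (x(L, D) = L + D*(D*(-1 + 1)) = L + D*(D*0) = L + D*0 = L + 0 = L)
o = -22 (o = -2 + 4*(-5) = -2 - 20 = -22)
((-62 - 57)/(-19 - 15) + o)*122 = ((-62 - 57)/(-19 - 15) - 22)*122 = (-119/(-34) - 22)*122 = (-119*(-1/34) - 22)*122 = (7/2 - 22)*122 = -37/2*122 = -2257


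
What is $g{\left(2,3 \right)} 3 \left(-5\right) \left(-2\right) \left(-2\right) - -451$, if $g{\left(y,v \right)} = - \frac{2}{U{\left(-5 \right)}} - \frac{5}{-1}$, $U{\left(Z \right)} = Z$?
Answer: $127$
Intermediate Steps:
$g{\left(y,v \right)} = \frac{27}{5}$ ($g{\left(y,v \right)} = - \frac{2}{-5} - \frac{5}{-1} = \left(-2\right) \left(- \frac{1}{5}\right) - -5 = \frac{2}{5} + 5 = \frac{27}{5}$)
$g{\left(2,3 \right)} 3 \left(-5\right) \left(-2\right) \left(-2\right) - -451 = \frac{27}{5} \cdot 3 \left(-5\right) \left(-2\right) \left(-2\right) - -451 = \frac{81 \cdot 10 \left(-2\right)}{5} + 451 = \frac{81}{5} \left(-20\right) + 451 = -324 + 451 = 127$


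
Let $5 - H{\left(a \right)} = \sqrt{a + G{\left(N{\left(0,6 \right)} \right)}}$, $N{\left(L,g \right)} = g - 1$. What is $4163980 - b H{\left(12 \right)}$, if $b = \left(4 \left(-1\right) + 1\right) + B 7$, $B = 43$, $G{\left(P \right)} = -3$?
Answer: $4163384$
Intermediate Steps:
$N{\left(L,g \right)} = -1 + g$ ($N{\left(L,g \right)} = g - 1 = -1 + g$)
$H{\left(a \right)} = 5 - \sqrt{-3 + a}$ ($H{\left(a \right)} = 5 - \sqrt{a - 3} = 5 - \sqrt{-3 + a}$)
$b = 298$ ($b = \left(4 \left(-1\right) + 1\right) + 43 \cdot 7 = \left(-4 + 1\right) + 301 = -3 + 301 = 298$)
$4163980 - b H{\left(12 \right)} = 4163980 - 298 \left(5 - \sqrt{-3 + 12}\right) = 4163980 - 298 \left(5 - \sqrt{9}\right) = 4163980 - 298 \left(5 - 3\right) = 4163980 - 298 \cdot 2 = 4163980 - 596 = 4163384$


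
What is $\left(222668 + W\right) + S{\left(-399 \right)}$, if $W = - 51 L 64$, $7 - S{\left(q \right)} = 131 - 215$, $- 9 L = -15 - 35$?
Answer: $\frac{613877}{3} \approx 2.0463 \cdot 10^{5}$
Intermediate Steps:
$L = \frac{50}{9}$ ($L = - \frac{-15 - 35}{9} = \left(- \frac{1}{9}\right) \left(-50\right) = \frac{50}{9} \approx 5.5556$)
$S{\left(q \right)} = 91$ ($S{\left(q \right)} = 7 - \left(131 - 215\right) = 7 - -84 = 7 + 84 = 91$)
$W = - \frac{54400}{3}$ ($W = \left(-51\right) \frac{50}{9} \cdot 64 = \left(- \frac{850}{3}\right) 64 = - \frac{54400}{3} \approx -18133.0$)
$\left(222668 + W\right) + S{\left(-399 \right)} = \left(222668 - \frac{54400}{3}\right) + 91 = \frac{613604}{3} + 91 = \frac{613877}{3}$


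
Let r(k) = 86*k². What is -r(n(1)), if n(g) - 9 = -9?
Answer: 0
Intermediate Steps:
n(g) = 0 (n(g) = 9 - 9 = 0)
-r(n(1)) = -86*0² = -86*0 = -1*0 = 0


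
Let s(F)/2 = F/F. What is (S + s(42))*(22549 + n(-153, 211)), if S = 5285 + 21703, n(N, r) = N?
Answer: 604468040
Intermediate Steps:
s(F) = 2 (s(F) = 2*(F/F) = 2*1 = 2)
S = 26988
(S + s(42))*(22549 + n(-153, 211)) = (26988 + 2)*(22549 - 153) = 26990*22396 = 604468040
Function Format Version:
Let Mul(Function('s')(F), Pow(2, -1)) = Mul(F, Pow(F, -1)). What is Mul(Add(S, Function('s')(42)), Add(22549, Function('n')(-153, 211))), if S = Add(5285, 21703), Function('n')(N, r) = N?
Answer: 604468040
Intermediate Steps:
Function('s')(F) = 2 (Function('s')(F) = Mul(2, Mul(F, Pow(F, -1))) = Mul(2, 1) = 2)
S = 26988
Mul(Add(S, Function('s')(42)), Add(22549, Function('n')(-153, 211))) = Mul(Add(26988, 2), Add(22549, -153)) = Mul(26990, 22396) = 604468040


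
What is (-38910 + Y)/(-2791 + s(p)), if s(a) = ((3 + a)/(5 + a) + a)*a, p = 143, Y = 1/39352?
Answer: -56653893803/25915869556 ≈ -2.1861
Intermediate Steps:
Y = 1/39352 ≈ 2.5412e-5
s(a) = a*(a + (3 + a)/(5 + a)) (s(a) = ((3 + a)/(5 + a) + a)*a = (a + (3 + a)/(5 + a))*a = a*(a + (3 + a)/(5 + a)))
(-38910 + Y)/(-2791 + s(p)) = (-38910 + 1/39352)/(-2791 + 143*(3 + 143² + 6*143)/(5 + 143)) = -1531186319/(39352*(-2791 + 143*(3 + 20449 + 858)/148)) = -1531186319/(39352*(-2791 + 143*(1/148)*21310)) = -1531186319/(39352*(-2791 + 1523665/74)) = -1531186319/(39352*1317131/74) = -1531186319/39352*74/1317131 = -56653893803/25915869556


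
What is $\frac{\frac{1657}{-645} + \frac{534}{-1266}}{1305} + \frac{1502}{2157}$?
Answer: $\frac{88627734142}{127697258025} \approx 0.69405$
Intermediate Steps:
$\frac{\frac{1657}{-645} + \frac{534}{-1266}}{1305} + \frac{1502}{2157} = \left(1657 \left(- \frac{1}{645}\right) + 534 \left(- \frac{1}{1266}\right)\right) \frac{1}{1305} + 1502 \cdot \frac{1}{2157} = \left(- \frac{1657}{645} - \frac{89}{211}\right) \frac{1}{1305} + \frac{1502}{2157} = \left(- \frac{407032}{136095}\right) \frac{1}{1305} + \frac{1502}{2157} = - \frac{407032}{177603975} + \frac{1502}{2157} = \frac{88627734142}{127697258025}$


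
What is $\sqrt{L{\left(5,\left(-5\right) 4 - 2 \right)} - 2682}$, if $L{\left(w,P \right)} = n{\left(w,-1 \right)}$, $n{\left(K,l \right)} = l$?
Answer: $i \sqrt{2683} \approx 51.798 i$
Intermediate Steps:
$L{\left(w,P \right)} = -1$
$\sqrt{L{\left(5,\left(-5\right) 4 - 2 \right)} - 2682} = \sqrt{-1 - 2682} = \sqrt{-2683} = i \sqrt{2683}$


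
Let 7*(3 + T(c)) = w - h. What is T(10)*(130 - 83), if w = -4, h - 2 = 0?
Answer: -1269/7 ≈ -181.29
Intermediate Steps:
h = 2 (h = 2 + 0 = 2)
T(c) = -27/7 (T(c) = -3 + (-4 - 1*2)/7 = -3 + (-4 - 2)/7 = -3 + (⅐)*(-6) = -3 - 6/7 = -27/7)
T(10)*(130 - 83) = -27*(130 - 83)/7 = -27/7*47 = -1269/7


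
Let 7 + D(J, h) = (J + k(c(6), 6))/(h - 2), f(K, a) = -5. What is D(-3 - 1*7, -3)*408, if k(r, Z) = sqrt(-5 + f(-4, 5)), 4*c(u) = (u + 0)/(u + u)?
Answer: -2040 - 408*I*sqrt(10)/5 ≈ -2040.0 - 258.04*I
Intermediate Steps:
c(u) = 1/8 (c(u) = ((u + 0)/(u + u))/4 = (u/((2*u)))/4 = (u*(1/(2*u)))/4 = (1/4)*(1/2) = 1/8)
k(r, Z) = I*sqrt(10) (k(r, Z) = sqrt(-5 - 5) = sqrt(-10) = I*sqrt(10))
D(J, h) = -7 + (J + I*sqrt(10))/(-2 + h) (D(J, h) = -7 + (J + I*sqrt(10))/(h - 2) = -7 + (J + I*sqrt(10))/(-2 + h))
D(-3 - 1*7, -3)*408 = ((14 + (-3 - 1*7) - 7*(-3) + I*sqrt(10))/(-2 - 3))*408 = ((14 + (-3 - 7) + 21 + I*sqrt(10))/(-5))*408 = -(14 - 10 + 21 + I*sqrt(10))/5*408 = -(25 + I*sqrt(10))/5*408 = (-5 - I*sqrt(10)/5)*408 = -2040 - 408*I*sqrt(10)/5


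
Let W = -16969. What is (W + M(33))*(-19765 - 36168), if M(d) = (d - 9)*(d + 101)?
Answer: 769246549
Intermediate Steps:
M(d) = (-9 + d)*(101 + d)
(W + M(33))*(-19765 - 36168) = (-16969 + (-909 + 33**2 + 92*33))*(-19765 - 36168) = (-16969 + (-909 + 1089 + 3036))*(-55933) = (-16969 + 3216)*(-55933) = -13753*(-55933) = 769246549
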